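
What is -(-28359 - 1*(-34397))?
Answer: -6038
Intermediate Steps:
-(-28359 - 1*(-34397)) = -(-28359 + 34397) = -1*6038 = -6038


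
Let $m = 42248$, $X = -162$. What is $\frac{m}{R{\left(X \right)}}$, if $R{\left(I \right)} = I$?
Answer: $- \frac{21124}{81} \approx -260.79$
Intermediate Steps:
$\frac{m}{R{\left(X \right)}} = \frac{42248}{-162} = 42248 \left(- \frac{1}{162}\right) = - \frac{21124}{81}$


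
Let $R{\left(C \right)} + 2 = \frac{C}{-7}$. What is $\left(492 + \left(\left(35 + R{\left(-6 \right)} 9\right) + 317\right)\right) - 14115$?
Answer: $- \frac{92969}{7} \approx -13281.0$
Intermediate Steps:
$R{\left(C \right)} = -2 - \frac{C}{7}$ ($R{\left(C \right)} = -2 + \frac{C}{-7} = -2 + C \left(- \frac{1}{7}\right) = -2 - \frac{C}{7}$)
$\left(492 + \left(\left(35 + R{\left(-6 \right)} 9\right) + 317\right)\right) - 14115 = \left(492 + \left(\left(35 + \left(-2 - - \frac{6}{7}\right) 9\right) + 317\right)\right) - 14115 = \left(492 + \left(\left(35 + \left(-2 + \frac{6}{7}\right) 9\right) + 317\right)\right) - 14115 = \left(492 + \left(\left(35 - \frac{72}{7}\right) + 317\right)\right) - 14115 = \left(492 + \left(\frac{173}{7} + 317\right)\right) - 14115 = \left(492 + \frac{2392}{7}\right) - 14115 = \frac{5836}{7} - 14115 = - \frac{92969}{7}$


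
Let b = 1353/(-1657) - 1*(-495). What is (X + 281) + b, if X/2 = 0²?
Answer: 1284479/1657 ≈ 775.18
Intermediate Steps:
b = 818862/1657 (b = 1353*(-1/1657) + 495 = -1353/1657 + 495 = 818862/1657 ≈ 494.18)
X = 0 (X = 2*0² = 2*0 = 0)
(X + 281) + b = (0 + 281) + 818862/1657 = 281 + 818862/1657 = 1284479/1657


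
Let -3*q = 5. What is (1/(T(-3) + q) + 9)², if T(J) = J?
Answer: 15129/196 ≈ 77.189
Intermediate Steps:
q = -5/3 (q = -⅓*5 = -5/3 ≈ -1.6667)
(1/(T(-3) + q) + 9)² = (1/(-3 - 5/3) + 9)² = (1/(-14/3) + 9)² = (-3/14 + 9)² = (123/14)² = 15129/196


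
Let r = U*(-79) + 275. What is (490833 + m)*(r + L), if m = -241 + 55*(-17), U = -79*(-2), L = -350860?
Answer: -177778298019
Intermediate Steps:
U = 158
m = -1176 (m = -241 - 935 = -1176)
r = -12207 (r = 158*(-79) + 275 = -12482 + 275 = -12207)
(490833 + m)*(r + L) = (490833 - 1176)*(-12207 - 350860) = 489657*(-363067) = -177778298019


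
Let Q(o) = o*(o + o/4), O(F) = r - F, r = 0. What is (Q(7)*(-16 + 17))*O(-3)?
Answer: 735/4 ≈ 183.75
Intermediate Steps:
O(F) = -F (O(F) = 0 - F = -F)
Q(o) = 5*o²/4 (Q(o) = o*(o + o*(¼)) = o*(o + o/4) = o*(5*o/4) = 5*o²/4)
(Q(7)*(-16 + 17))*O(-3) = (((5/4)*7²)*(-16 + 17))*(-1*(-3)) = (((5/4)*49)*1)*3 = ((245/4)*1)*3 = (245/4)*3 = 735/4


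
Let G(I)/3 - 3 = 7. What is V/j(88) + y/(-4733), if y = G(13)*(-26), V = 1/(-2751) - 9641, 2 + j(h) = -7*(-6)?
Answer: -15680581267/65102415 ≈ -240.86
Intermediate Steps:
G(I) = 30 (G(I) = 9 + 3*7 = 9 + 21 = 30)
j(h) = 40 (j(h) = -2 - 7*(-6) = -2 + 42 = 40)
V = -26522392/2751 (V = -1/2751 - 9641 = -26522392/2751 ≈ -9641.0)
y = -780 (y = 30*(-26) = -780)
V/j(88) + y/(-4733) = -26522392/2751/40 - 780/(-4733) = -26522392/2751*1/40 - 780*(-1/4733) = -3315299/13755 + 780/4733 = -15680581267/65102415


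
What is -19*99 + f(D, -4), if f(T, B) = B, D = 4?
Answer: -1885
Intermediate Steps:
-19*99 + f(D, -4) = -19*99 - 4 = -1881 - 4 = -1885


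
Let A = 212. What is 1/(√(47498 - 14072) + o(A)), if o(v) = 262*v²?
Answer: 5887664/69329174737079 - 3*√3714/138658349474158 ≈ 8.4922e-8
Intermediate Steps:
1/(√(47498 - 14072) + o(A)) = 1/(√(47498 - 14072) + 262*212²) = 1/(√33426 + 262*44944) = 1/(3*√3714 + 11775328) = 1/(11775328 + 3*√3714)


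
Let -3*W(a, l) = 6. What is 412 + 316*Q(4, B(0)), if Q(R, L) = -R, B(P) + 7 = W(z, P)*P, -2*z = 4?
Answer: -852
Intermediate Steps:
z = -2 (z = -½*4 = -2)
W(a, l) = -2 (W(a, l) = -⅓*6 = -2)
B(P) = -7 - 2*P
412 + 316*Q(4, B(0)) = 412 + 316*(-1*4) = 412 + 316*(-4) = 412 - 1264 = -852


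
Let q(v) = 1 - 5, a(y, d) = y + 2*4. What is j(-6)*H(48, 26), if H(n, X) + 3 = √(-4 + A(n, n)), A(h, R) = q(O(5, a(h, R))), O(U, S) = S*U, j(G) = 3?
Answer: -9 + 6*I*√2 ≈ -9.0 + 8.4853*I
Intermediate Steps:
a(y, d) = 8 + y (a(y, d) = y + 8 = 8 + y)
q(v) = -4
A(h, R) = -4
H(n, X) = -3 + 2*I*√2 (H(n, X) = -3 + √(-4 - 4) = -3 + √(-8) = -3 + 2*I*√2)
j(-6)*H(48, 26) = 3*(-3 + 2*I*√2) = -9 + 6*I*√2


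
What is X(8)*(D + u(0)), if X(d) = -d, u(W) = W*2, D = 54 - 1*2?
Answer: -416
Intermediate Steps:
D = 52 (D = 54 - 2 = 52)
u(W) = 2*W
X(8)*(D + u(0)) = (-1*8)*(52 + 2*0) = -8*(52 + 0) = -8*52 = -416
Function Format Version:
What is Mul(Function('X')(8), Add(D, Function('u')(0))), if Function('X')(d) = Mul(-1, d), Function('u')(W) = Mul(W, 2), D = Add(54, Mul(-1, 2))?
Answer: -416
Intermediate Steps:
D = 52 (D = Add(54, -2) = 52)
Function('u')(W) = Mul(2, W)
Mul(Function('X')(8), Add(D, Function('u')(0))) = Mul(Mul(-1, 8), Add(52, Mul(2, 0))) = Mul(-8, Add(52, 0)) = Mul(-8, 52) = -416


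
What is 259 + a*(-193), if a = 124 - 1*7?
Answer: -22322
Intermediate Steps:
a = 117 (a = 124 - 7 = 117)
259 + a*(-193) = 259 + 117*(-193) = 259 - 22581 = -22322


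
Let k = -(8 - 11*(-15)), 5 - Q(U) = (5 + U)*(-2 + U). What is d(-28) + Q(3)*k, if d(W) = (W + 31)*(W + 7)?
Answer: 456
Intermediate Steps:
Q(U) = 5 - (-2 + U)*(5 + U) (Q(U) = 5 - (5 + U)*(-2 + U) = 5 - (-2 + U)*(5 + U))
d(W) = (7 + W)*(31 + W) (d(W) = (31 + W)*(7 + W) = (7 + W)*(31 + W))
k = -173 (k = -(8 + 165) = -1*173 = -173)
d(-28) + Q(3)*k = (217 + (-28)² + 38*(-28)) + (15 - 1*3² - 3*3)*(-173) = (217 + 784 - 1064) + (15 - 1*9 - 9)*(-173) = -63 + (15 - 9 - 9)*(-173) = -63 - 3*(-173) = -63 + 519 = 456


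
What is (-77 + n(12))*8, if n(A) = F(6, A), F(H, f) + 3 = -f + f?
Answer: -640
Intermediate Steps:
F(H, f) = -3 (F(H, f) = -3 + (-f + f) = -3 + 0 = -3)
n(A) = -3
(-77 + n(12))*8 = (-77 - 3)*8 = -80*8 = -640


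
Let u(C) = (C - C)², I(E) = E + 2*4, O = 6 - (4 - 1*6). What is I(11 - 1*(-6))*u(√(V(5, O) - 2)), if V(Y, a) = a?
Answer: 0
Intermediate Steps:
O = 8 (O = 6 - (4 - 6) = 6 - 1*(-2) = 6 + 2 = 8)
I(E) = 8 + E (I(E) = E + 8 = 8 + E)
u(C) = 0 (u(C) = 0² = 0)
I(11 - 1*(-6))*u(√(V(5, O) - 2)) = (8 + (11 - 1*(-6)))*0 = (8 + (11 + 6))*0 = (8 + 17)*0 = 25*0 = 0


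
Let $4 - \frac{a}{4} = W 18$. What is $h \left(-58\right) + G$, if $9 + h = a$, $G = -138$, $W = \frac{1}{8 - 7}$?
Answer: $3632$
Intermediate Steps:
$W = 1$ ($W = 1^{-1} = 1$)
$a = -56$ ($a = 16 - 4 \cdot 1 \cdot 18 = 16 - 72 = -56$)
$h = -65$ ($h = -9 - 56 = -65$)
$h \left(-58\right) + G = \left(-65\right) \left(-58\right) - 138 = 3770 - 138 = 3632$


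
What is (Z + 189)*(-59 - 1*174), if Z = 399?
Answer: -137004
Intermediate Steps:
(Z + 189)*(-59 - 1*174) = (399 + 189)*(-59 - 1*174) = 588*(-59 - 174) = 588*(-233) = -137004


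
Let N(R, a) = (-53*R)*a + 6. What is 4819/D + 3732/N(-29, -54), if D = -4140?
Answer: -2163484/1789515 ≈ -1.2090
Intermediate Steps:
N(R, a) = 6 - 53*R*a (N(R, a) = -53*R*a + 6 = 6 - 53*R*a)
4819/D + 3732/N(-29, -54) = 4819/(-4140) + 3732/(6 - 53*(-29)*(-54)) = 4819*(-1/4140) + 3732/(6 - 82998) = -4819/4140 + 3732/(-82992) = -4819/4140 + 3732*(-1/82992) = -4819/4140 - 311/6916 = -2163484/1789515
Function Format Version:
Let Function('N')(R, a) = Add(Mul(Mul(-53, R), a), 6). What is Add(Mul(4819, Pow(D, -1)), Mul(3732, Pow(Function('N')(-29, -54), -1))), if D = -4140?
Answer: Rational(-2163484, 1789515) ≈ -1.2090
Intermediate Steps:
Function('N')(R, a) = Add(6, Mul(-53, R, a)) (Function('N')(R, a) = Add(Mul(-53, R, a), 6) = Add(6, Mul(-53, R, a)))
Add(Mul(4819, Pow(D, -1)), Mul(3732, Pow(Function('N')(-29, -54), -1))) = Add(Mul(4819, Pow(-4140, -1)), Mul(3732, Pow(Add(6, Mul(-53, -29, -54)), -1))) = Add(Mul(4819, Rational(-1, 4140)), Mul(3732, Pow(Add(6, -82998), -1))) = Add(Rational(-4819, 4140), Mul(3732, Pow(-82992, -1))) = Add(Rational(-4819, 4140), Mul(3732, Rational(-1, 82992))) = Add(Rational(-4819, 4140), Rational(-311, 6916)) = Rational(-2163484, 1789515)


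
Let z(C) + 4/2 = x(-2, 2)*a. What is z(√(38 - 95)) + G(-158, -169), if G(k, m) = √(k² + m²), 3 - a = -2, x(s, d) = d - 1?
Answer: 3 + 5*√2141 ≈ 234.35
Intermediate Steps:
x(s, d) = -1 + d
a = 5 (a = 3 - 1*(-2) = 3 + 2 = 5)
z(C) = 3 (z(C) = -2 + (-1 + 2)*5 = -2 + 1*5 = -2 + 5 = 3)
z(√(38 - 95)) + G(-158, -169) = 3 + √((-158)² + (-169)²) = 3 + √(24964 + 28561) = 3 + √53525 = 3 + 5*√2141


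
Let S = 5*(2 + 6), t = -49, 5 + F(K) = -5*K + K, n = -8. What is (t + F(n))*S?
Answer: -880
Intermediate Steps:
F(K) = -5 - 4*K (F(K) = -5 + (-5*K + K) = -5 - 4*K)
S = 40 (S = 5*8 = 40)
(t + F(n))*S = (-49 + (-5 - 4*(-8)))*40 = (-49 + (-5 + 32))*40 = (-49 + 27)*40 = -22*40 = -880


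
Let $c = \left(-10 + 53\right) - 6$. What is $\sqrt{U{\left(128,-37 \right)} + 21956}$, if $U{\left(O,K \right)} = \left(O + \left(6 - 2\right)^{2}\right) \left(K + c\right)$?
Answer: $2 \sqrt{5489} \approx 148.18$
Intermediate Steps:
$c = 37$ ($c = 43 - 6 = 37$)
$U{\left(O,K \right)} = \left(16 + O\right) \left(37 + K\right)$ ($U{\left(O,K \right)} = \left(O + \left(6 - 2\right)^{2}\right) \left(K + 37\right) = \left(O + 4^{2}\right) \left(37 + K\right) = \left(O + 16\right) \left(37 + K\right) = \left(16 + O\right) \left(37 + K\right)$)
$\sqrt{U{\left(128,-37 \right)} + 21956} = \sqrt{\left(592 + 16 \left(-37\right) + 37 \cdot 128 - 4736\right) + 21956} = \sqrt{\left(592 - 592 + 4736 - 4736\right) + 21956} = \sqrt{0 + 21956} = \sqrt{21956} = 2 \sqrt{5489}$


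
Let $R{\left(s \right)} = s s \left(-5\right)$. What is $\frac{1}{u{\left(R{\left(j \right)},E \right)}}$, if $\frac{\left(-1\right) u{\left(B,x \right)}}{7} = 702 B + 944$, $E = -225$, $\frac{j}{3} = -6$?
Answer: $\frac{1}{7954072} \approx 1.2572 \cdot 10^{-7}$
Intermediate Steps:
$j = -18$ ($j = 3 \left(-6\right) = -18$)
$R{\left(s \right)} = - 5 s^{2}$ ($R{\left(s \right)} = s^{2} \left(-5\right) = - 5 s^{2}$)
$u{\left(B,x \right)} = -6608 - 4914 B$ ($u{\left(B,x \right)} = - 7 \left(702 B + 944\right) = - 7 \left(944 + 702 B\right) = -6608 - 4914 B$)
$\frac{1}{u{\left(R{\left(j \right)},E \right)}} = \frac{1}{-6608 - 4914 \left(- 5 \left(-18\right)^{2}\right)} = \frac{1}{-6608 - 4914 \left(\left(-5\right) 324\right)} = \frac{1}{-6608 - -7960680} = \frac{1}{-6608 + 7960680} = \frac{1}{7954072}$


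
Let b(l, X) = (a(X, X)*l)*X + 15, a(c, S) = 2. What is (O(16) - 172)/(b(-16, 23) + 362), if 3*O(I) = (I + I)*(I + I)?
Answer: -508/1077 ≈ -0.47168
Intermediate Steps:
O(I) = 4*I²/3 (O(I) = ((I + I)*(I + I))/3 = ((2*I)*(2*I))/3 = (4*I²)/3 = 4*I²/3)
b(l, X) = 15 + 2*X*l (b(l, X) = (2*l)*X + 15 = 2*X*l + 15 = 15 + 2*X*l)
(O(16) - 172)/(b(-16, 23) + 362) = ((4/3)*16² - 172)/((15 + 2*23*(-16)) + 362) = ((4/3)*256 - 172)/((15 - 736) + 362) = (1024/3 - 172)/(-721 + 362) = (508/3)/(-359) = (508/3)*(-1/359) = -508/1077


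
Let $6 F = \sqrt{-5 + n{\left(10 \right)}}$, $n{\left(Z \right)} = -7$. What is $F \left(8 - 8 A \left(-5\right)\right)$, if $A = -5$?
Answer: $- 64 i \sqrt{3} \approx - 110.85 i$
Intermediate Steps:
$F = \frac{i \sqrt{3}}{3}$ ($F = \frac{\sqrt{-5 - 7}}{6} = \frac{\sqrt{-12}}{6} = \frac{2 i \sqrt{3}}{6} = \frac{i \sqrt{3}}{3} \approx 0.57735 i$)
$F \left(8 - 8 A \left(-5\right)\right) = \frac{i \sqrt{3}}{3} \left(8 - 8 \left(\left(-5\right) \left(-5\right)\right)\right) = \frac{i \sqrt{3}}{3} \left(8 - 200\right) = \frac{i \sqrt{3}}{3} \left(-192\right) = - 64 i \sqrt{3}$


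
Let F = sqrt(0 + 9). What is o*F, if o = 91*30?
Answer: 8190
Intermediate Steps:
F = 3 (F = sqrt(9) = 3)
o = 2730
o*F = 2730*3 = 8190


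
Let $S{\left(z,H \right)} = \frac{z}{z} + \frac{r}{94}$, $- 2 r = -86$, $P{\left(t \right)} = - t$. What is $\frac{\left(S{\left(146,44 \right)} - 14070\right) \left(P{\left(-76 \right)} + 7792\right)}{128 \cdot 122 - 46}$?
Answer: $- \frac{2601245381}{365895} \approx -7109.3$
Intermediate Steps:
$r = 43$ ($r = \left(- \frac{1}{2}\right) \left(-86\right) = 43$)
$S{\left(z,H \right)} = \frac{137}{94}$ ($S{\left(z,H \right)} = \frac{z}{z} + \frac{43}{94} = 1 + 43 \cdot \frac{1}{94} = 1 + \frac{43}{94} = \frac{137}{94}$)
$\frac{\left(S{\left(146,44 \right)} - 14070\right) \left(P{\left(-76 \right)} + 7792\right)}{128 \cdot 122 - 46} = \frac{\left(\frac{137}{94} - 14070\right) \left(\left(-1\right) \left(-76\right) + 7792\right)}{128 \cdot 122 - 46} = \frac{\left(- \frac{1322443}{94}\right) \left(76 + 7792\right)}{15616 - 46} = \frac{\left(- \frac{1322443}{94}\right) 7868}{15570} = \left(- \frac{5202490762}{47}\right) \frac{1}{15570} = - \frac{2601245381}{365895}$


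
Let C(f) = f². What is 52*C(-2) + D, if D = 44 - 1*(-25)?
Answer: 277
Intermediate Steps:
D = 69 (D = 44 + 25 = 69)
52*C(-2) + D = 52*(-2)² + 69 = 52*4 + 69 = 208 + 69 = 277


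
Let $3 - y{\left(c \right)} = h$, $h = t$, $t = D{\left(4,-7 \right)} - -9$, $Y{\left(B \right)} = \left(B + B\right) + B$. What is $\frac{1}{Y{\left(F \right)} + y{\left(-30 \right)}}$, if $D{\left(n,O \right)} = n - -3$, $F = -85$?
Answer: $- \frac{1}{268} \approx -0.0037313$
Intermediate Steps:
$Y{\left(B \right)} = 3 B$ ($Y{\left(B \right)} = 2 B + B = 3 B$)
$D{\left(n,O \right)} = 3 + n$ ($D{\left(n,O \right)} = n + 3 = 3 + n$)
$t = 16$ ($t = \left(3 + 4\right) - -9 = 7 + 9 = 16$)
$h = 16$
$y{\left(c \right)} = -13$ ($y{\left(c \right)} = 3 - 16 = -13$)
$\frac{1}{Y{\left(F \right)} + y{\left(-30 \right)}} = \frac{1}{3 \left(-85\right) - 13} = \frac{1}{-255 - 13} = \frac{1}{-268} = - \frac{1}{268}$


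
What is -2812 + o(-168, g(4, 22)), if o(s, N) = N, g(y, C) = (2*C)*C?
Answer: -1844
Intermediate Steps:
g(y, C) = 2*C²
-2812 + o(-168, g(4, 22)) = -2812 + 2*22² = -2812 + 2*484 = -2812 + 968 = -1844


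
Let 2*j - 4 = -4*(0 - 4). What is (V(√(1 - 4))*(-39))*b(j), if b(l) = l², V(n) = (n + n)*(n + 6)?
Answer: 23400 - 46800*I*√3 ≈ 23400.0 - 81060.0*I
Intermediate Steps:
j = 10 (j = 2 + (-4*(0 - 4))/2 = 2 + (-4*(-4))/2 = 2 + (½)*16 = 2 + 8 = 10)
V(n) = 2*n*(6 + n) (V(n) = (2*n)*(6 + n) = 2*n*(6 + n))
(V(√(1 - 4))*(-39))*b(j) = ((2*√(1 - 4)*(6 + √(1 - 4)))*(-39))*10² = ((2*√(-3)*(6 + √(-3)))*(-39))*100 = ((2*(I*√3)*(6 + I*√3))*(-39))*100 = ((2*I*√3*(6 + I*√3))*(-39))*100 = -78*I*√3*(6 + I*√3)*100 = -7800*I*√3*(6 + I*√3)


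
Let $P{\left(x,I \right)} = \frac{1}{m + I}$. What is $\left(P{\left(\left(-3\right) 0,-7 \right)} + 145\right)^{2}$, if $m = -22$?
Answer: $\frac{17673616}{841} \approx 21015.0$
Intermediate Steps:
$P{\left(x,I \right)} = \frac{1}{-22 + I}$
$\left(P{\left(\left(-3\right) 0,-7 \right)} + 145\right)^{2} = \left(\frac{1}{-22 - 7} + 145\right)^{2} = \left(\frac{1}{-29} + 145\right)^{2} = \left(- \frac{1}{29} + 145\right)^{2} = \left(\frac{4204}{29}\right)^{2} = \frac{17673616}{841}$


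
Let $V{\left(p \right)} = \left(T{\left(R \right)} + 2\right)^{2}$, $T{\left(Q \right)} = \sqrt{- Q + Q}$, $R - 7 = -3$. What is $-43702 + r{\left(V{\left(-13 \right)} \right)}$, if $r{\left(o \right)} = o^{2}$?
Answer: $-43686$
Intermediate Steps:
$R = 4$ ($R = 7 - 3 = 4$)
$T{\left(Q \right)} = 0$ ($T{\left(Q \right)} = \sqrt{0} = 0$)
$V{\left(p \right)} = 4$ ($V{\left(p \right)} = \left(0 + 2\right)^{2} = 2^{2} = 4$)
$-43702 + r{\left(V{\left(-13 \right)} \right)} = -43702 + 4^{2} = -43702 + 16 = -43686$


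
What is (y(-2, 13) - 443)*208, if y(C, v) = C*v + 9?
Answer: -95680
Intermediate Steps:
y(C, v) = 9 + C*v
(y(-2, 13) - 443)*208 = ((9 - 2*13) - 443)*208 = ((9 - 26) - 443)*208 = (-17 - 443)*208 = -460*208 = -95680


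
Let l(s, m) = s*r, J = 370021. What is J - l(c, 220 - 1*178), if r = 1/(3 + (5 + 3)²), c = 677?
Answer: 24790730/67 ≈ 3.7001e+5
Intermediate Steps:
r = 1/67 (r = 1/(3 + 8²) = 1/(3 + 64) = 1/67 ≈ 0.014925)
l(s, m) = s/67 (l(s, m) = s*(1/67) = s/67)
J - l(c, 220 - 1*178) = 370021 - 677/67 = 24790730/67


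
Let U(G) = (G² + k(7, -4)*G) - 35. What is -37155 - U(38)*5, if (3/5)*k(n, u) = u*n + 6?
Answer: -111700/3 ≈ -37233.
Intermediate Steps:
k(n, u) = 10 + 5*n*u/3 (k(n, u) = 5*(u*n + 6)/3 = 5*(n*u + 6)/3 = 5*(6 + n*u)/3 = 10 + 5*n*u/3)
U(G) = -35 + G² - 110*G/3 (U(G) = (G² + (10 + (5/3)*7*(-4))*G) - 35 = (G² + (10 - 140/3)*G) - 35 = (G² - 110*G/3) - 35 = -35 + G² - 110*G/3)
-37155 - U(38)*5 = -37155 - (-35 + 38² - 110/3*38)*5 = -37155 - (-35 + 1444 - 4180/3)*5 = -37155 - 47*5/3 = -37155 - 1*235/3 = -37155 - 235/3 = -111700/3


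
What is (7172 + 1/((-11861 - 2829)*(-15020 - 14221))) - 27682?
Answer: -8810076447899/429550290 ≈ -20510.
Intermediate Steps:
(7172 + 1/((-11861 - 2829)*(-15020 - 14221))) - 27682 = (7172 + 1/(-14690*(-29241))) - 27682 = (7172 + 1/429550290) - 27682 = 3080734679881/429550290 - 27682 = -8810076447899/429550290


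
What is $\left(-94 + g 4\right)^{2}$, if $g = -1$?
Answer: $9604$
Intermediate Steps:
$\left(-94 + g 4\right)^{2} = \left(-94 - 4\right)^{2} = \left(-98\right)^{2} = 9604$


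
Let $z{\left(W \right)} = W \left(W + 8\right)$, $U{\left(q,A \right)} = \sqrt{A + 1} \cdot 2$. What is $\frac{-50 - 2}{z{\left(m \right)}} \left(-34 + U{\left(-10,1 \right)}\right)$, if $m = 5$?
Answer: $\frac{136}{5} - \frac{8 \sqrt{2}}{5} \approx 24.937$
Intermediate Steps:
$U{\left(q,A \right)} = 2 \sqrt{1 + A}$ ($U{\left(q,A \right)} = \sqrt{1 + A} 2 = 2 \sqrt{1 + A}$)
$z{\left(W \right)} = W \left(8 + W\right)$
$\frac{-50 - 2}{z{\left(m \right)}} \left(-34 + U{\left(-10,1 \right)}\right) = \frac{-50 - 2}{5 \left(8 + 5\right)} \left(-34 + 2 \sqrt{1 + 1}\right) = \frac{-50 - 2}{5 \cdot 13} \left(-34 + 2 \sqrt{2}\right) = - \frac{52}{65} \left(-34 + 2 \sqrt{2}\right) = \left(-52\right) \frac{1}{65} \left(-34 + 2 \sqrt{2}\right) = - \frac{4 \left(-34 + 2 \sqrt{2}\right)}{5} = \frac{136}{5} - \frac{8 \sqrt{2}}{5}$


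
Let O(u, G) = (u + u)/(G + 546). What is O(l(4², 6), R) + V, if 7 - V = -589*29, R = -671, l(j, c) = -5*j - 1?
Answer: 2136162/125 ≈ 17089.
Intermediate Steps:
l(j, c) = -1 - 5*j
V = 17088 (V = 7 - (-589)*29 = 7 - 1*(-17081) = 7 + 17081 = 17088)
O(u, G) = 2*u/(546 + G) (O(u, G) = (2*u)/(546 + G) = 2*u/(546 + G))
O(l(4², 6), R) + V = 2*(-1 - 5*4²)/(546 - 671) + 17088 = 2*(-1 - 5*16)/(-125) + 17088 = 2*(-1 - 80)*(-1/125) + 17088 = 2*(-81)*(-1/125) + 17088 = 162/125 + 17088 = 2136162/125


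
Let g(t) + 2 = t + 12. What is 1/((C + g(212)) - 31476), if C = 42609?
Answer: 1/11355 ≈ 8.8067e-5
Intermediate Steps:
g(t) = 10 + t (g(t) = -2 + (t + 12) = -2 + (12 + t) = 10 + t)
1/((C + g(212)) - 31476) = 1/((42609 + (10 + 212)) - 31476) = 1/((42609 + 222) - 31476) = 1/(42831 - 31476) = 1/11355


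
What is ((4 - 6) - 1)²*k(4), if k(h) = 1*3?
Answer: 27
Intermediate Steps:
k(h) = 3
((4 - 6) - 1)²*k(4) = ((4 - 6) - 1)²*3 = (-2 - 1)²*3 = (-3)²*3 = 9*3 = 27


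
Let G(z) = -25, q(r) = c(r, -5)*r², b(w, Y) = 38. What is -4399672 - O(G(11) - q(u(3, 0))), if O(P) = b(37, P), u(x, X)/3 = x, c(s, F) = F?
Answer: -4399710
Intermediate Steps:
u(x, X) = 3*x
q(r) = -5*r²
O(P) = 38
-4399672 - O(G(11) - q(u(3, 0))) = -4399672 - 1*38 = -4399672 - 38 = -4399710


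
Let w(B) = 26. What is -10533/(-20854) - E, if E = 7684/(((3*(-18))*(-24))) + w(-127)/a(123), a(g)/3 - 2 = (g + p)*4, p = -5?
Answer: -1452469595/266889492 ≈ -5.4422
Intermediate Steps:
a(g) = -54 + 12*g (a(g) = 6 + 3*((g - 5)*4) = 6 + 3*((-5 + g)*4) = 6 + 3*(-20 + 4*g) = 6 + (-60 + 12*g) = -54 + 12*g)
E = 152227/25596 (E = 7684/(((3*(-18))*(-24))) + 26/(-54 + 12*123) = 7684/((-54*(-24))) + 26/(-54 + 1476) = 7684/1296 + 26/1422 = 7684*(1/1296) + 26*(1/1422) = 1921/324 + 13/711 = 152227/25596 ≈ 5.9473)
-10533/(-20854) - E = -10533/(-20854) - 1*152227/25596 = -10533*(-1/20854) - 152227/25596 = 10533/20854 - 152227/25596 = -1452469595/266889492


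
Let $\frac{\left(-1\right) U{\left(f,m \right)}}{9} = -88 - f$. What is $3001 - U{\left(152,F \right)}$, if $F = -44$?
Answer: $841$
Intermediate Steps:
$U{\left(f,m \right)} = 792 + 9 f$ ($U{\left(f,m \right)} = - 9 \left(-88 - f\right) = 792 + 9 f$)
$3001 - U{\left(152,F \right)} = 3001 - \left(792 + 9 \cdot 152\right) = 3001 - \left(792 + 1368\right) = 3001 - 2160 = 841$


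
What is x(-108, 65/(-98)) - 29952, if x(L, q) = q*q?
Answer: -287654783/9604 ≈ -29952.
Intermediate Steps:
x(L, q) = q²
x(-108, 65/(-98)) - 29952 = (65/(-98))² - 29952 = (65*(-1/98))² - 29952 = (-65/98)² - 29952 = 4225/9604 - 29952 = -287654783/9604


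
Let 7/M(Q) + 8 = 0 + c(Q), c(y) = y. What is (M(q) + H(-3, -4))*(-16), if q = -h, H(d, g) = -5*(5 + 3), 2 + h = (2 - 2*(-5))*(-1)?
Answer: 1864/3 ≈ 621.33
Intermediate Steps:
h = -14 (h = -2 + (2 - 2*(-5))*(-1) = -2 + (2 + 10)*(-1) = -2 + 12*(-1) = -2 - 12 = -14)
H(d, g) = -40 (H(d, g) = -5*8 = -40)
q = 14 (q = -1*(-14) = 14)
M(Q) = 7/(-8 + Q) (M(Q) = 7/(-8 + (0 + Q)) = 7/(-8 + Q))
(M(q) + H(-3, -4))*(-16) = (7/(-8 + 14) - 40)*(-16) = (7/6 - 40)*(-16) = -233/6*(-16) = 1864/3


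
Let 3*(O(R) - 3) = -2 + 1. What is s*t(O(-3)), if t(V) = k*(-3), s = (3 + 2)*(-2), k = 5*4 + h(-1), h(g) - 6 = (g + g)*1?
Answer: 720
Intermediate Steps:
h(g) = 6 + 2*g (h(g) = 6 + (g + g)*1 = 6 + (2*g)*1 = 6 + 2*g)
O(R) = 8/3 (O(R) = 3 + (-2 + 1)/3 = 3 + (⅓)*(-1) = 3 - ⅓ = 8/3)
k = 24 (k = 5*4 + (6 + 2*(-1)) = 20 + (6 - 2) = 20 + 4 = 24)
s = -10 (s = 5*(-2) = -10)
t(V) = -72 (t(V) = 24*(-3) = -72)
s*t(O(-3)) = -10*(-72) = 720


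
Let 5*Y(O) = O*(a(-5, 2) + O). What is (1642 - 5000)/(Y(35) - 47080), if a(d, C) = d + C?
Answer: 1679/23428 ≈ 0.071666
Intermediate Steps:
a(d, C) = C + d
Y(O) = O*(-3 + O)/5 (Y(O) = (O*((2 - 5) + O))/5 = (O*(-3 + O))/5 = O*(-3 + O)/5)
(1642 - 5000)/(Y(35) - 47080) = (1642 - 5000)/((⅕)*35*(-3 + 35) - 47080) = -3358/((⅕)*35*32 - 47080) = -3358/(224 - 47080) = -3358/(-46856) = -3358*(-1/46856) = 1679/23428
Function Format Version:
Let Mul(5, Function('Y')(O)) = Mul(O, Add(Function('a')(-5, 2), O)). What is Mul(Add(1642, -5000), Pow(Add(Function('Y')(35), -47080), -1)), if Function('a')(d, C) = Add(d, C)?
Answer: Rational(1679, 23428) ≈ 0.071666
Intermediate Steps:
Function('a')(d, C) = Add(C, d)
Function('Y')(O) = Mul(Rational(1, 5), O, Add(-3, O)) (Function('Y')(O) = Mul(Rational(1, 5), Mul(O, Add(Add(2, -5), O))) = Mul(Rational(1, 5), Mul(O, Add(-3, O))) = Mul(Rational(1, 5), O, Add(-3, O)))
Mul(Add(1642, -5000), Pow(Add(Function('Y')(35), -47080), -1)) = Mul(Add(1642, -5000), Pow(Add(Mul(Rational(1, 5), 35, Add(-3, 35)), -47080), -1)) = Mul(-3358, Pow(Add(Mul(Rational(1, 5), 35, 32), -47080), -1)) = Mul(-3358, Pow(Add(224, -47080), -1)) = Mul(-3358, Pow(-46856, -1)) = Mul(-3358, Rational(-1, 46856)) = Rational(1679, 23428)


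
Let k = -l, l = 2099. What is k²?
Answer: 4405801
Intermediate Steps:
k = -2099 (k = -1*2099 = -2099)
k² = (-2099)² = 4405801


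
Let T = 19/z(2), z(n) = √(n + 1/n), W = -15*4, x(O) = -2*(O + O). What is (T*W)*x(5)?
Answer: 4560*√10 ≈ 14420.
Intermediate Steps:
x(O) = -4*O
W = -60
T = 19*√10/5 (T = 19/(√(2 + 1/2)) = 19/(√(2 + ½)) = 19/(√(5/2)) = 19/((√10/2)) = 19*(√10/5) = 19*√10/5 ≈ 12.017)
(T*W)*x(5) = ((19*√10/5)*(-60))*(-4*5) = -228*√10*(-20) = 4560*√10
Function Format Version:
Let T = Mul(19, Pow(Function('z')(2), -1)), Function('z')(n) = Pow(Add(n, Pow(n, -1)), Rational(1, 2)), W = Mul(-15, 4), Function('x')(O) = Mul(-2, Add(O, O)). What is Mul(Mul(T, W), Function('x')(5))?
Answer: Mul(4560, Pow(10, Rational(1, 2))) ≈ 14420.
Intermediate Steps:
Function('x')(O) = Mul(-4, O) (Function('x')(O) = Mul(-2, Mul(2, O)) = Mul(-4, O))
W = -60
T = Mul(Rational(19, 5), Pow(10, Rational(1, 2))) (T = Mul(19, Pow(Pow(Add(2, Pow(2, -1)), Rational(1, 2)), -1)) = Mul(19, Pow(Pow(Add(2, Rational(1, 2)), Rational(1, 2)), -1)) = Mul(19, Pow(Pow(Rational(5, 2), Rational(1, 2)), -1)) = Mul(19, Pow(Mul(Rational(1, 2), Pow(10, Rational(1, 2))), -1)) = Mul(19, Mul(Rational(1, 5), Pow(10, Rational(1, 2)))) = Mul(Rational(19, 5), Pow(10, Rational(1, 2))) ≈ 12.017)
Mul(Mul(T, W), Function('x')(5)) = Mul(Mul(Mul(Rational(19, 5), Pow(10, Rational(1, 2))), -60), Mul(-4, 5)) = Mul(Mul(-228, Pow(10, Rational(1, 2))), -20) = Mul(4560, Pow(10, Rational(1, 2)))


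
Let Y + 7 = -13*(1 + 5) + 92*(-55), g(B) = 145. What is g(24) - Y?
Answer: 5290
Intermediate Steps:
Y = -5145 (Y = -7 + (-13*(1 + 5) + 92*(-55)) = -7 + (-13*6 - 5060) = -7 + (-78 - 5060) = -7 - 5138 = -5145)
g(24) - Y = 145 - 1*(-5145) = 145 + 5145 = 5290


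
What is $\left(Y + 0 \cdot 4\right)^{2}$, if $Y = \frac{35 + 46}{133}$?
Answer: $\frac{6561}{17689} \approx 0.37091$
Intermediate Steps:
$Y = \frac{81}{133}$ ($Y = 81 \cdot \frac{1}{133} = \frac{81}{133} \approx 0.60902$)
$\left(Y + 0 \cdot 4\right)^{2} = \left(\frac{81}{133} + 0 \cdot 4\right)^{2} = \left(\frac{81}{133} + 0\right)^{2} = \left(\frac{81}{133}\right)^{2} = \frac{6561}{17689}$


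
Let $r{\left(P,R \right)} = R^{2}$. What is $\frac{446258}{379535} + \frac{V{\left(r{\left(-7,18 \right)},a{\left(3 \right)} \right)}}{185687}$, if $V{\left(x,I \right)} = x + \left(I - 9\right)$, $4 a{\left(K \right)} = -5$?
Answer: $\frac{331933553409}{281898862180} \approx 1.1775$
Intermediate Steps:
$a{\left(K \right)} = - \frac{5}{4}$ ($a{\left(K \right)} = \frac{1}{4} \left(-5\right) = - \frac{5}{4}$)
$V{\left(x,I \right)} = -9 + I + x$ ($V{\left(x,I \right)} = x + \left(-9 + I\right) = -9 + I + x$)
$\frac{446258}{379535} + \frac{V{\left(r{\left(-7,18 \right)},a{\left(3 \right)} \right)}}{185687} = \frac{446258}{379535} + \frac{-9 - \frac{5}{4} + 18^{2}}{185687} = 446258 \cdot \frac{1}{379535} + \left(-9 - \frac{5}{4} + 324\right) \frac{1}{185687} = \frac{446258}{379535} + \frac{1255}{4} \cdot \frac{1}{185687} = \frac{446258}{379535} + \frac{1255}{742748} = \frac{331933553409}{281898862180}$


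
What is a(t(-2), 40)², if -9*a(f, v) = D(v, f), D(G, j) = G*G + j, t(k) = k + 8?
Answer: 2579236/81 ≈ 31842.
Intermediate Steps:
t(k) = 8 + k
D(G, j) = j + G² (D(G, j) = G² + j = j + G²)
a(f, v) = -f/9 - v²/9 (a(f, v) = -(f + v²)/9 = -f/9 - v²/9)
a(t(-2), 40)² = (-(8 - 2)/9 - ⅑*40²)² = (-⅑*6 - ⅑*1600)² = (-⅔ - 1600/9)² = (-1606/9)² = 2579236/81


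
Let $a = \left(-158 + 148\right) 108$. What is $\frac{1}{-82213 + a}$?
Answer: $- \frac{1}{83293} \approx -1.2006 \cdot 10^{-5}$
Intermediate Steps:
$a = -1080$ ($a = \left(-10\right) 108 = -1080$)
$\frac{1}{-82213 + a} = \frac{1}{-82213 - 1080} = \frac{1}{-83293} = - \frac{1}{83293}$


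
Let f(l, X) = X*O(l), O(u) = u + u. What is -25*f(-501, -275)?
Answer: -6888750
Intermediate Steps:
O(u) = 2*u
f(l, X) = 2*X*l (f(l, X) = X*(2*l) = 2*X*l)
-25*f(-501, -275) = -50*(-275)*(-501) = -25*275550 = -6888750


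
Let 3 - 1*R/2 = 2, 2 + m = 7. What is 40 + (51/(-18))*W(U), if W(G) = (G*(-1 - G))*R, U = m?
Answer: 210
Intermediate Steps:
m = 5 (m = -2 + 7 = 5)
R = 2 (R = 6 - 2*2 = 6 - 4 = 2)
U = 5
W(G) = 2*G*(-1 - G) (W(G) = (G*(-1 - G))*2 = 2*G*(-1 - G))
40 + (51/(-18))*W(U) = 40 + (51/(-18))*(-2*5*(1 + 5)) = 40 + (51*(-1/18))*(-2*5*6) = 40 - 17/6*(-60) = 40 + 170 = 210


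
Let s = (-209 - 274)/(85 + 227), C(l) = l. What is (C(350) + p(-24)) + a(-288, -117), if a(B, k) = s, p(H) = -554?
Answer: -21377/104 ≈ -205.55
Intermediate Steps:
s = -161/104 (s = -483/312 = -483*1/312 = -161/104 ≈ -1.5481)
a(B, k) = -161/104
(C(350) + p(-24)) + a(-288, -117) = (350 - 554) - 161/104 = -204 - 161/104 = -21377/104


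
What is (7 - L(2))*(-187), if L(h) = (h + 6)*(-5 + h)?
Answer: -5797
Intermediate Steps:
L(h) = (-5 + h)*(6 + h) (L(h) = (6 + h)*(-5 + h) = (-5 + h)*(6 + h))
(7 - L(2))*(-187) = (7 - (-30 + 2 + 2**2))*(-187) = (7 - (-30 + 2 + 4))*(-187) = (7 - 1*(-24))*(-187) = (7 + 24)*(-187) = 31*(-187) = -5797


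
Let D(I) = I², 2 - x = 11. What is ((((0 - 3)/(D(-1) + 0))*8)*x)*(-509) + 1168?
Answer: -108776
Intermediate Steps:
x = -9 (x = 2 - 1*11 = 2 - 11 = -9)
((((0 - 3)/(D(-1) + 0))*8)*x)*(-509) + 1168 = ((((0 - 3)/((-1)² + 0))*8)*(-9))*(-509) + 1168 = ((-3/(1 + 0)*8)*(-9))*(-509) + 1168 = ((-3/1*8)*(-9))*(-509) + 1168 = ((-3*1*8)*(-9))*(-509) + 1168 = (-3*8*(-9))*(-509) + 1168 = -24*(-9)*(-509) + 1168 = 216*(-509) + 1168 = -109944 + 1168 = -108776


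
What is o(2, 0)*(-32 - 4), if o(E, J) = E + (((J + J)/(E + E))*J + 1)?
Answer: -108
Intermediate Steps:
o(E, J) = 1 + E + J²/E (o(E, J) = E + (((2*J)/((2*E)))*J + 1) = E + (((2*J)*(1/(2*E)))*J + 1) = E + ((J/E)*J + 1) = E + (J²/E + 1) = E + (1 + J²/E) = 1 + E + J²/E)
o(2, 0)*(-32 - 4) = (1 + 2 + 0²/2)*(-32 - 4) = (1 + 2 + (½)*0)*(-36) = (1 + 2 + 0)*(-36) = 3*(-36) = -108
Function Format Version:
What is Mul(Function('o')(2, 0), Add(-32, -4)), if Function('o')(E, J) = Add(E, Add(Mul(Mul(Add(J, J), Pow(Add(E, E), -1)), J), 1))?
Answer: -108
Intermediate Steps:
Function('o')(E, J) = Add(1, E, Mul(Pow(E, -1), Pow(J, 2))) (Function('o')(E, J) = Add(E, Add(Mul(Mul(Mul(2, J), Pow(Mul(2, E), -1)), J), 1)) = Add(E, Add(Mul(Mul(Mul(2, J), Mul(Rational(1, 2), Pow(E, -1))), J), 1)) = Add(E, Add(Mul(Mul(J, Pow(E, -1)), J), 1)) = Add(E, Add(Mul(Pow(E, -1), Pow(J, 2)), 1)) = Add(E, Add(1, Mul(Pow(E, -1), Pow(J, 2)))) = Add(1, E, Mul(Pow(E, -1), Pow(J, 2))))
Mul(Function('o')(2, 0), Add(-32, -4)) = Mul(Add(1, 2, Mul(Pow(2, -1), Pow(0, 2))), Add(-32, -4)) = Mul(Add(1, 2, Mul(Rational(1, 2), 0)), -36) = Mul(Add(1, 2, 0), -36) = Mul(3, -36) = -108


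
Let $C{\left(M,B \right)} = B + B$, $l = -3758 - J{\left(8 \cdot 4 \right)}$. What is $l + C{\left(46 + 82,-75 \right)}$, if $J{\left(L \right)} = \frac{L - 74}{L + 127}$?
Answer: $- \frac{207110}{53} \approx -3907.7$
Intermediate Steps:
$J{\left(L \right)} = \frac{-74 + L}{127 + L}$
$l = - \frac{199160}{53}$ ($l = -3758 - \frac{-74 + 8 \cdot 4}{127 + 8 \cdot 4} = -3758 - \frac{-74 + 32}{127 + 32} = -3758 - \frac{1}{159} \left(-42\right) = -3758 - - \frac{14}{53} = -3758 + \frac{14}{53} = - \frac{199160}{53} \approx -3757.7$)
$C{\left(M,B \right)} = 2 B$
$l + C{\left(46 + 82,-75 \right)} = - \frac{199160}{53} + 2 \left(-75\right) = - \frac{199160}{53} - 150 = - \frac{207110}{53}$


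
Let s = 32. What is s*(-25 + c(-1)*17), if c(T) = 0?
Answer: -800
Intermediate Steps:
s*(-25 + c(-1)*17) = 32*(-25 + 0*17) = 32*(-25 + 0) = 32*(-25) = -800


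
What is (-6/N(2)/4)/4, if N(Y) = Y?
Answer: -3/16 ≈ -0.18750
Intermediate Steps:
(-6/N(2)/4)/4 = (-6/2/4)/4 = (-6*½*(¼))*(¼) = -3*¼*(¼) = -¾*¼ = -3/16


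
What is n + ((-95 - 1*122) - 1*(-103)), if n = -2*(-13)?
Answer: -88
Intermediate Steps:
n = 26
n + ((-95 - 1*122) - 1*(-103)) = 26 + ((-95 - 1*122) - 1*(-103)) = 26 + ((-95 - 122) + 103) = 26 + (-217 + 103) = 26 - 114 = -88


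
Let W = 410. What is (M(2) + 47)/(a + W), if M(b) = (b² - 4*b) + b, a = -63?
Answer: 45/347 ≈ 0.12968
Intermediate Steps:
M(b) = b² - 3*b
(M(2) + 47)/(a + W) = (2*(-3 + 2) + 47)/(-63 + 410) = (2*(-1) + 47)/347 = (-2 + 47)*(1/347) = 45*(1/347) = 45/347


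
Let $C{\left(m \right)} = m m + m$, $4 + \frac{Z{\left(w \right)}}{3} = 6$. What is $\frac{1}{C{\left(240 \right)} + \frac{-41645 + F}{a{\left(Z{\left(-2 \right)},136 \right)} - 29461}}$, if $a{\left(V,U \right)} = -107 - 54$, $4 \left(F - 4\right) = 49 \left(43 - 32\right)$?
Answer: $\frac{118488}{6853511945} \approx 1.7289 \cdot 10^{-5}$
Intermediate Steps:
$Z{\left(w \right)} = 6$ ($Z{\left(w \right)} = -12 + 3 \cdot 6 = -12 + 18 = 6$)
$C{\left(m \right)} = m + m^{2}$ ($C{\left(m \right)} = m^{2} + m = m + m^{2}$)
$F = \frac{555}{4}$ ($F = 4 + \frac{49 \left(43 - 32\right)}{4} = 4 + \frac{49 \cdot 11}{4} = 4 + \frac{1}{4} \cdot 539 = 4 + \frac{539}{4} = \frac{555}{4} \approx 138.75$)
$a{\left(V,U \right)} = -161$
$\frac{1}{C{\left(240 \right)} + \frac{-41645 + F}{a{\left(Z{\left(-2 \right)},136 \right)} - 29461}} = \frac{1}{240 \left(1 + 240\right) + \frac{-41645 + \frac{555}{4}}{-161 - 29461}} = \frac{1}{240 \cdot 241 - \frac{166025}{4 \left(-29622\right)}} = \frac{1}{57840 - - \frac{166025}{118488}} = \frac{1}{57840 + \frac{166025}{118488}} = \frac{1}{\frac{6853511945}{118488}} = \frac{118488}{6853511945}$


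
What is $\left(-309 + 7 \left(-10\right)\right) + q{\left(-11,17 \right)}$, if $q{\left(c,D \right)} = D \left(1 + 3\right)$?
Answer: $-311$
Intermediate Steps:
$q{\left(c,D \right)} = 4 D$ ($q{\left(c,D \right)} = D 4 = 4 D$)
$\left(-309 + 7 \left(-10\right)\right) + q{\left(-11,17 \right)} = \left(-309 + 7 \left(-10\right)\right) + 4 \cdot 17 = \left(-309 - 70\right) + 68 = -379 + 68 = -311$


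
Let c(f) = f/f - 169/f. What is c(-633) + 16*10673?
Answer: 108096946/633 ≈ 1.7077e+5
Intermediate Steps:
c(f) = 1 - 169/f
c(-633) + 16*10673 = (-169 - 633)/(-633) + 16*10673 = -1/633*(-802) + 170768 = 802/633 + 170768 = 108096946/633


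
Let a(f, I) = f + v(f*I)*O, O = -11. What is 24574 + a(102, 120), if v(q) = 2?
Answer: 24654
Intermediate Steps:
a(f, I) = -22 + f (a(f, I) = f + 2*(-11) = f - 22 = -22 + f)
24574 + a(102, 120) = 24574 + (-22 + 102) = 24574 + 80 = 24654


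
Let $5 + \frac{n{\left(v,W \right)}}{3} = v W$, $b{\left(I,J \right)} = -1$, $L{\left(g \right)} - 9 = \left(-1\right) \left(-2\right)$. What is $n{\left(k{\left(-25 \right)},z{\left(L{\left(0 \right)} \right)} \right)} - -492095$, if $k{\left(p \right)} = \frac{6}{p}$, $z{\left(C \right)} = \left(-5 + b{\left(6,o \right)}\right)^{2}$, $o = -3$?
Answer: $\frac{12301352}{25} \approx 4.9205 \cdot 10^{5}$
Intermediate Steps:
$L{\left(g \right)} = 11$ ($L{\left(g \right)} = 9 - -2 = 9 + 2 = 11$)
$z{\left(C \right)} = 36$ ($z{\left(C \right)} = \left(-5 - 1\right)^{2} = \left(-6\right)^{2} = 36$)
$n{\left(v,W \right)} = -15 + 3 W v$ ($n{\left(v,W \right)} = -15 + 3 v W = -15 + 3 W v$)
$n{\left(k{\left(-25 \right)},z{\left(L{\left(0 \right)} \right)} \right)} - -492095 = \left(-15 + 3 \cdot 36 \frac{6}{-25}\right) - -492095 = \left(-15 + 3 \cdot 36 \cdot 6 \left(- \frac{1}{25}\right)\right) + 492095 = \left(-15 + 3 \cdot 36 \left(- \frac{6}{25}\right)\right) + 492095 = \left(-15 - \frac{648}{25}\right) + 492095 = - \frac{1023}{25} + 492095 = \frac{12301352}{25}$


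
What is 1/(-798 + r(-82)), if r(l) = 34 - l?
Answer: -1/682 ≈ -0.0014663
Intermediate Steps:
1/(-798 + r(-82)) = 1/(-798 + (34 - 1*(-82))) = 1/(-798 + (34 + 82)) = 1/(-798 + 116) = 1/(-682) = -1/682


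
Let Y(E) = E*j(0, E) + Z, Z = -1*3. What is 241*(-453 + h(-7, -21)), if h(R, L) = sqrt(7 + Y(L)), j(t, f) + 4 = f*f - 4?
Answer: -109173 + 241*I*sqrt(9089) ≈ -1.0917e+5 + 22976.0*I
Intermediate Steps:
Z = -3
j(t, f) = -8 + f**2 (j(t, f) = -4 + (f*f - 4) = -4 + (f**2 - 4) = -4 + (-4 + f**2) = -8 + f**2)
Y(E) = -3 + E*(-8 + E**2) (Y(E) = E*(-8 + E**2) - 3 = -3 + E*(-8 + E**2))
h(R, L) = sqrt(4 + L*(-8 + L**2)) (h(R, L) = sqrt(7 + (-3 + L*(-8 + L**2))) = sqrt(4 + L*(-8 + L**2)))
241*(-453 + h(-7, -21)) = 241*(-453 + sqrt(4 - 21*(-8 + (-21)**2))) = 241*(-453 + sqrt(4 - 21*(-8 + 441))) = 241*(-453 + sqrt(4 - 21*433)) = 241*(-453 + sqrt(4 - 9093)) = 241*(-453 + sqrt(-9089)) = 241*(-453 + I*sqrt(9089)) = -109173 + 241*I*sqrt(9089)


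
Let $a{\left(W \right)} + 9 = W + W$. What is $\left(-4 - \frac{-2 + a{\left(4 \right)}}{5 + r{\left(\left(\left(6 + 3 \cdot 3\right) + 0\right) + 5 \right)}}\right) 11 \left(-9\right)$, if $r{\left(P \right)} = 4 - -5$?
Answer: $\frac{5247}{14} \approx 374.79$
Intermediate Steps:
$a{\left(W \right)} = -9 + 2 W$ ($a{\left(W \right)} = -9 + \left(W + W\right) = -9 + 2 W$)
$r{\left(P \right)} = 9$ ($r{\left(P \right)} = 4 + 5 = 9$)
$\left(-4 - \frac{-2 + a{\left(4 \right)}}{5 + r{\left(\left(\left(6 + 3 \cdot 3\right) + 0\right) + 5 \right)}}\right) 11 \left(-9\right) = \left(-4 - \frac{-2 + \left(-9 + 2 \cdot 4\right)}{5 + 9}\right) 11 \left(-9\right) = \left(-4 - \frac{-2 + \left(-9 + 8\right)}{14}\right) 11 \left(-9\right) = \left(-4 - \left(-2 - 1\right) \frac{1}{14}\right) 11 \left(-9\right) = \left(-4 - \left(-3\right) \frac{1}{14}\right) 11 \left(-9\right) = \left(-4 - - \frac{3}{14}\right) 11 \left(-9\right) = \left(-4 + \frac{3}{14}\right) 11 \left(-9\right) = \left(- \frac{53}{14}\right) 11 \left(-9\right) = \left(- \frac{583}{14}\right) \left(-9\right) = \frac{5247}{14}$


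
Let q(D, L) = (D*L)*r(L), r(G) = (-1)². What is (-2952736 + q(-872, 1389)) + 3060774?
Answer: -1103170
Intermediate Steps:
r(G) = 1
q(D, L) = D*L (q(D, L) = (D*L)*1 = D*L)
(-2952736 + q(-872, 1389)) + 3060774 = (-2952736 - 872*1389) + 3060774 = (-2952736 - 1211208) + 3060774 = -4163944 + 3060774 = -1103170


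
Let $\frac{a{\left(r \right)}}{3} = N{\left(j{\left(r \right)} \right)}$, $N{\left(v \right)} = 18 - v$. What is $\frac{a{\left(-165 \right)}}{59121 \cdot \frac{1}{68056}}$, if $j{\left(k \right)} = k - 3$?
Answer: $\frac{4219472}{6569} \approx 642.33$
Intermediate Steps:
$j{\left(k \right)} = -3 + k$ ($j{\left(k \right)} = k - 3 = -3 + k$)
$a{\left(r \right)} = 63 - 3 r$ ($a{\left(r \right)} = 3 \left(18 - \left(-3 + r\right)\right) = 3 \left(21 - r\right) = 63 - 3 r$)
$\frac{a{\left(-165 \right)}}{59121 \cdot \frac{1}{68056}} = \frac{63 - -495}{59121 \cdot \frac{1}{68056}} = \frac{63 + 495}{59121 \cdot \frac{1}{68056}} = \frac{558}{\frac{59121}{68056}} = 558 \cdot \frac{68056}{59121} = \frac{4219472}{6569}$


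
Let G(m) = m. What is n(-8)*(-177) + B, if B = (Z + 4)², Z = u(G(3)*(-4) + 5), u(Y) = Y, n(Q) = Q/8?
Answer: 186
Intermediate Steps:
n(Q) = Q/8 (n(Q) = Q*(⅛) = Q/8)
Z = -7 (Z = 3*(-4) + 5 = -12 + 5 = -7)
B = 9 (B = (-7 + 4)² = (-3)² = 9)
n(-8)*(-177) + B = ((⅛)*(-8))*(-177) + 9 = -1*(-177) + 9 = 177 + 9 = 186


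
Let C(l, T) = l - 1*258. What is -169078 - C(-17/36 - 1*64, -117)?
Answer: -6075199/36 ≈ -1.6876e+5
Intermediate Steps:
C(l, T) = -258 + l (C(l, T) = l - 258 = -258 + l)
-169078 - C(-17/36 - 1*64, -117) = -169078 - (-258 + (-17/36 - 1*64)) = -169078 - (-258 + (-17*1/36 - 64)) = -169078 - (-258 + (-17/36 - 64)) = -169078 - (-258 - 2321/36) = -169078 - 1*(-11609/36) = -169078 + 11609/36 = -6075199/36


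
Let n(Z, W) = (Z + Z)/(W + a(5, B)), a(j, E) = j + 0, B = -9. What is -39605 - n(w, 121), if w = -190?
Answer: -2494925/63 ≈ -39602.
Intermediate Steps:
a(j, E) = j
n(Z, W) = 2*Z/(5 + W) (n(Z, W) = (Z + Z)/(W + 5) = (2*Z)/(5 + W) = 2*Z/(5 + W))
-39605 - n(w, 121) = -39605 - 2*(-190)/(5 + 121) = -39605 - 2*(-190)/126 = -39605 - 1*(-190/63) = -39605 + 190/63 = -2494925/63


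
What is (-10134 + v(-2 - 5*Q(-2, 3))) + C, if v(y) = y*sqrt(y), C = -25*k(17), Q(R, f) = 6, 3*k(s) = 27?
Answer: -10359 - 128*I*sqrt(2) ≈ -10359.0 - 181.02*I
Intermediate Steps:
k(s) = 9 (k(s) = (1/3)*27 = 9)
C = -225 (C = -25*9 = -225)
v(y) = y**(3/2)
(-10134 + v(-2 - 5*Q(-2, 3))) + C = (-10134 + (-2 - 5*6)**(3/2)) - 225 = (-10134 + (-2 - 30)**(3/2)) - 225 = (-10134 + (-32)**(3/2)) - 225 = (-10134 - 128*I*sqrt(2)) - 225 = -10359 - 128*I*sqrt(2)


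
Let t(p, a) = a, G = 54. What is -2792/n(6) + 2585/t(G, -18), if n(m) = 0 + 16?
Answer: -2863/9 ≈ -318.11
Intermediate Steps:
n(m) = 16
-2792/n(6) + 2585/t(G, -18) = -2792/16 + 2585/(-18) = -2792*1/16 + 2585*(-1/18) = -349/2 - 2585/18 = -2863/9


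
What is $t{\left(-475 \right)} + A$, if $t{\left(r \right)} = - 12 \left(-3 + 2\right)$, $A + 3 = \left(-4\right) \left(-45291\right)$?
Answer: $181173$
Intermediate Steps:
$A = 181161$ ($A = -3 - -181164 = -3 + 181164 = 181161$)
$t{\left(r \right)} = 12$ ($t{\left(r \right)} = \left(-12\right) \left(-1\right) = 12$)
$t{\left(-475 \right)} + A = 12 + 181161 = 181173$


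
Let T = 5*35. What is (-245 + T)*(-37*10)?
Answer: 25900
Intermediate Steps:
T = 175
(-245 + T)*(-37*10) = (-245 + 175)*(-37*10) = -70*(-370) = 25900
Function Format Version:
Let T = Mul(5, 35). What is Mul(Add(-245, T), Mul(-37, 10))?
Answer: 25900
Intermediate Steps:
T = 175
Mul(Add(-245, T), Mul(-37, 10)) = Mul(Add(-245, 175), Mul(-37, 10)) = Mul(-70, -370) = 25900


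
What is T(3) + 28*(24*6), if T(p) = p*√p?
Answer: 4032 + 3*√3 ≈ 4037.2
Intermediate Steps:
T(p) = p^(3/2)
T(3) + 28*(24*6) = 3^(3/2) + 28*(24*6) = 3*√3 + 28*144 = 3*√3 + 4032 = 4032 + 3*√3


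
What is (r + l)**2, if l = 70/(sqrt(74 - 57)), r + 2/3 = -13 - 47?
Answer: 607208/153 - 25480*sqrt(17)/51 ≈ 1908.7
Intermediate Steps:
r = -182/3 (r = -2/3 + (-13 - 47) = -2/3 - 60 = -182/3 ≈ -60.667)
l = 70*sqrt(17)/17 (l = 70/(sqrt(17)) = 70*(sqrt(17)/17) = 70*sqrt(17)/17 ≈ 16.977)
(r + l)**2 = (-182/3 + 70*sqrt(17)/17)**2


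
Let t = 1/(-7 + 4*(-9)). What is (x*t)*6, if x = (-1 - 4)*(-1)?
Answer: -30/43 ≈ -0.69767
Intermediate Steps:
t = -1/43 (t = 1/(-7 - 36) = 1/(-43) = -1/43 ≈ -0.023256)
x = 5 (x = -5*(-1) = 5)
(x*t)*6 = (5*(-1/43))*6 = -5/43*6 = -30/43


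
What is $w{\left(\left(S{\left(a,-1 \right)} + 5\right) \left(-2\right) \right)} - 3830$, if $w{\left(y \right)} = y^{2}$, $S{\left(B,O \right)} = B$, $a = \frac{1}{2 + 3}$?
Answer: $- \frac{93046}{25} \approx -3721.8$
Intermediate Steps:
$a = \frac{1}{5} \approx 0.2$
$w{\left(\left(S{\left(a,-1 \right)} + 5\right) \left(-2\right) \right)} - 3830 = \left(\left(\frac{1}{5} + 5\right) \left(-2\right)\right)^{2} - 3830 = \left(\frac{26}{5} \left(-2\right)\right)^{2} - 3830 = \left(- \frac{52}{5}\right)^{2} - 3830 = \frac{2704}{25} - 3830 = - \frac{93046}{25}$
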